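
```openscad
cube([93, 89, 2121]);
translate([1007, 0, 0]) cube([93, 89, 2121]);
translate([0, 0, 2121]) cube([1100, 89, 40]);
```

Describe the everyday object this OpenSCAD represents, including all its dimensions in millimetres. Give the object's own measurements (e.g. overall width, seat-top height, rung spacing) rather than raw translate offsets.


A door frame. The clear opening is 914 mm wide and 2121 mm high. Two 93 mm wide jambs, 89 mm deep, stand either side of the opening from the floor to the top of the opening. A 40 mm thick head sits across the top of both jambs, spanning the full outside width of the frame.


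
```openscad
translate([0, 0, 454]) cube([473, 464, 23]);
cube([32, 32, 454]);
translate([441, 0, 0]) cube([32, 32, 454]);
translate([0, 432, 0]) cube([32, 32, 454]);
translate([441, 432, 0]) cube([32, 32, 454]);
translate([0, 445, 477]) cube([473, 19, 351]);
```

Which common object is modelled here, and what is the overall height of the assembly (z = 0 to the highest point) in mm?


A chair. The overall height is 828 mm.

A slab on four corner posts with a tall panel at the back — a chair. The seat slab sits at z = 454 with thickness 23, and the 351 mm backrest starts at the seat top, so the overall height is 454 + 23 + 351 = 828 mm.


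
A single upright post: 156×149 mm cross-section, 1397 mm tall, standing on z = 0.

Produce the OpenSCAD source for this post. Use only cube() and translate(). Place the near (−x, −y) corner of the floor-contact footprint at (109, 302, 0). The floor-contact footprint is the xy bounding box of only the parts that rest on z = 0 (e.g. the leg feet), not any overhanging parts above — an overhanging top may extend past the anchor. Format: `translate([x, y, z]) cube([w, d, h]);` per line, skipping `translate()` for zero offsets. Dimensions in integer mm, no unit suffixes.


translate([109, 302, 0]) cube([156, 149, 1397]);


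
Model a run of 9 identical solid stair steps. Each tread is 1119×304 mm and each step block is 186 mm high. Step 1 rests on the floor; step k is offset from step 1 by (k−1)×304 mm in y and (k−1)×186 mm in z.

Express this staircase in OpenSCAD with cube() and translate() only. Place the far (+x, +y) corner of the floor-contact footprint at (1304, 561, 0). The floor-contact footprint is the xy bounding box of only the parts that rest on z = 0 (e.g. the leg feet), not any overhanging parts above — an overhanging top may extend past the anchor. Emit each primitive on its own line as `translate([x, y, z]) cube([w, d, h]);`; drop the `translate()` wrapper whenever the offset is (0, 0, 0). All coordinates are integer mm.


translate([185, 257, 0]) cube([1119, 304, 186]);
translate([185, 561, 186]) cube([1119, 304, 186]);
translate([185, 865, 372]) cube([1119, 304, 186]);
translate([185, 1169, 558]) cube([1119, 304, 186]);
translate([185, 1473, 744]) cube([1119, 304, 186]);
translate([185, 1777, 930]) cube([1119, 304, 186]);
translate([185, 2081, 1116]) cube([1119, 304, 186]);
translate([185, 2385, 1302]) cube([1119, 304, 186]);
translate([185, 2689, 1488]) cube([1119, 304, 186]);


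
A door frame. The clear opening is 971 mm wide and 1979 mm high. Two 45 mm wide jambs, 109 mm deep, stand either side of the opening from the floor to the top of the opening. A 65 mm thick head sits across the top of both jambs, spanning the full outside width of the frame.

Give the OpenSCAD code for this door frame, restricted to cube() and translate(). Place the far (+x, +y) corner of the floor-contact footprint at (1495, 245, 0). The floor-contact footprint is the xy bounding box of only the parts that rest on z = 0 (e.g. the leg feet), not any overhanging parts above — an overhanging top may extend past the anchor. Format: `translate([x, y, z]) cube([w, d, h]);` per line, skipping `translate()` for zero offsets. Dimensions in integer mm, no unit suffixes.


translate([434, 136, 0]) cube([45, 109, 1979]);
translate([1450, 136, 0]) cube([45, 109, 1979]);
translate([434, 136, 1979]) cube([1061, 109, 65]);


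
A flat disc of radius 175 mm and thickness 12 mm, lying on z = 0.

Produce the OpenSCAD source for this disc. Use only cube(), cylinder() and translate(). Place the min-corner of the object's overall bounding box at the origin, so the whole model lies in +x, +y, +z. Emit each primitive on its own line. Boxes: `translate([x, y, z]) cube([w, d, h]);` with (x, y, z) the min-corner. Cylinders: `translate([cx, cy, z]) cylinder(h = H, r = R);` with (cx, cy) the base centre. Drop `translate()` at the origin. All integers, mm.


translate([175, 175, 0]) cylinder(h = 12, r = 175);


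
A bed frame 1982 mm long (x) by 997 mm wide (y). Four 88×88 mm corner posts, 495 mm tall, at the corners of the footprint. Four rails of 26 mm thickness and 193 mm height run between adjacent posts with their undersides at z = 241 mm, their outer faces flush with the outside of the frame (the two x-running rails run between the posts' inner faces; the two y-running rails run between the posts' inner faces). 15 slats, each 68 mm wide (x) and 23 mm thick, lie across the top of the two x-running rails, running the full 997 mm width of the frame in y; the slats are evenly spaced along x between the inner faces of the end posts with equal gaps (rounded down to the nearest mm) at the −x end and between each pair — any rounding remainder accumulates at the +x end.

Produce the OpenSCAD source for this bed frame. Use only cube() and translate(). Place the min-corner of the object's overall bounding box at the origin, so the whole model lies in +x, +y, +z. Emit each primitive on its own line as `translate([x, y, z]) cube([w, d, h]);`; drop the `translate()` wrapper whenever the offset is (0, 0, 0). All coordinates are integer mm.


cube([88, 88, 495]);
translate([0, 909, 0]) cube([88, 88, 495]);
translate([1894, 0, 0]) cube([88, 88, 495]);
translate([1894, 909, 0]) cube([88, 88, 495]);
translate([88, 0, 241]) cube([1806, 26, 193]);
translate([88, 971, 241]) cube([1806, 26, 193]);
translate([0, 88, 241]) cube([26, 821, 193]);
translate([1956, 88, 241]) cube([26, 821, 193]);
translate([137, 0, 434]) cube([68, 997, 23]);
translate([254, 0, 434]) cube([68, 997, 23]);
translate([371, 0, 434]) cube([68, 997, 23]);
translate([488, 0, 434]) cube([68, 997, 23]);
translate([605, 0, 434]) cube([68, 997, 23]);
translate([722, 0, 434]) cube([68, 997, 23]);
translate([839, 0, 434]) cube([68, 997, 23]);
translate([956, 0, 434]) cube([68, 997, 23]);
translate([1073, 0, 434]) cube([68, 997, 23]);
translate([1190, 0, 434]) cube([68, 997, 23]);
translate([1307, 0, 434]) cube([68, 997, 23]);
translate([1424, 0, 434]) cube([68, 997, 23]);
translate([1541, 0, 434]) cube([68, 997, 23]);
translate([1658, 0, 434]) cube([68, 997, 23]);
translate([1775, 0, 434]) cube([68, 997, 23]);


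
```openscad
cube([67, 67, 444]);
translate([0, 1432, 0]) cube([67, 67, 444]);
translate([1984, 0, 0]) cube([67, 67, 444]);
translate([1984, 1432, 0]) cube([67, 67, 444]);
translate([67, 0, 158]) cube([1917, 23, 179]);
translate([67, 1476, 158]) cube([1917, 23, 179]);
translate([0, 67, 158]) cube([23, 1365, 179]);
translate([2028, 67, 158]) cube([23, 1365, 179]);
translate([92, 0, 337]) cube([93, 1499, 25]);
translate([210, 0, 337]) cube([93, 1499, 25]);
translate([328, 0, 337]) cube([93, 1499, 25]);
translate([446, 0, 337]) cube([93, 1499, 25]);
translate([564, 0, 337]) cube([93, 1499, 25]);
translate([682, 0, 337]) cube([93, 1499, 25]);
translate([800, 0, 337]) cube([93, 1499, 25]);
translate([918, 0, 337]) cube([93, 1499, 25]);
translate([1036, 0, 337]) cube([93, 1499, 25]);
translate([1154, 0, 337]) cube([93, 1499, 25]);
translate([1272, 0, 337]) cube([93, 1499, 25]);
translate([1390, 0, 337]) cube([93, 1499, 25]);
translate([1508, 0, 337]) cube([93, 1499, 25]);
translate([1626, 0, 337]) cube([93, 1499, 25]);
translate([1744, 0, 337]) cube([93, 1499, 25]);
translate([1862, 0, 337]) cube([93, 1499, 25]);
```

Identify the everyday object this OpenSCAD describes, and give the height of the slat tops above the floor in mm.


A bed frame. The slat-top height is 362 mm.

Four posts, four rails, and a row of slats — a bed frame. Slats sit on the rails at z = 158 + 179 = 337; with slat thickness 25, the top is 362 mm.


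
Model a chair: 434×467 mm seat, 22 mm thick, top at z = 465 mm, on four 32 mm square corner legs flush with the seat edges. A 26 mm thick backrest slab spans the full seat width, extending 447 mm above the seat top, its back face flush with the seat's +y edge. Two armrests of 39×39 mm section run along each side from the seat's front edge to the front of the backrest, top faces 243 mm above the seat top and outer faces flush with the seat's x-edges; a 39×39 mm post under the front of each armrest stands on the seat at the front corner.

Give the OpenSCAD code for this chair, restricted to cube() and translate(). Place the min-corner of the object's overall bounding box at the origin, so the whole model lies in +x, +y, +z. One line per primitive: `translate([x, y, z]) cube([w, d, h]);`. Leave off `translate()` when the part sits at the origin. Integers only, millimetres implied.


translate([0, 0, 443]) cube([434, 467, 22]);
cube([32, 32, 443]);
translate([402, 0, 0]) cube([32, 32, 443]);
translate([0, 435, 0]) cube([32, 32, 443]);
translate([402, 435, 0]) cube([32, 32, 443]);
translate([0, 441, 465]) cube([434, 26, 447]);
translate([0, 0, 669]) cube([39, 441, 39]);
translate([395, 0, 669]) cube([39, 441, 39]);
translate([0, 0, 465]) cube([39, 39, 204]);
translate([395, 0, 465]) cube([39, 39, 204]);


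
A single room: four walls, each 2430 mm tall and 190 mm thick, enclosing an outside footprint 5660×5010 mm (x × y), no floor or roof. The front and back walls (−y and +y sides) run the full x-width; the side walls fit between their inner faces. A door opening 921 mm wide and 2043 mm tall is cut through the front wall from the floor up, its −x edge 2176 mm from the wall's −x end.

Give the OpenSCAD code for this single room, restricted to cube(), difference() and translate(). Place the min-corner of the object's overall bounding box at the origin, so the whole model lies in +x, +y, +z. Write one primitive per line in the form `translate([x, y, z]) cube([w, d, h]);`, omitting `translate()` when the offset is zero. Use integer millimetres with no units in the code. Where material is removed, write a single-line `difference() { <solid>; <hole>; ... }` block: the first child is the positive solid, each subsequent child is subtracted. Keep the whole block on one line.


difference() { cube([5660, 190, 2430]); translate([2176, 0, 0]) cube([921, 190, 2043]); }
translate([0, 4820, 0]) cube([5660, 190, 2430]);
translate([0, 190, 0]) cube([190, 4630, 2430]);
translate([5470, 190, 0]) cube([190, 4630, 2430]);


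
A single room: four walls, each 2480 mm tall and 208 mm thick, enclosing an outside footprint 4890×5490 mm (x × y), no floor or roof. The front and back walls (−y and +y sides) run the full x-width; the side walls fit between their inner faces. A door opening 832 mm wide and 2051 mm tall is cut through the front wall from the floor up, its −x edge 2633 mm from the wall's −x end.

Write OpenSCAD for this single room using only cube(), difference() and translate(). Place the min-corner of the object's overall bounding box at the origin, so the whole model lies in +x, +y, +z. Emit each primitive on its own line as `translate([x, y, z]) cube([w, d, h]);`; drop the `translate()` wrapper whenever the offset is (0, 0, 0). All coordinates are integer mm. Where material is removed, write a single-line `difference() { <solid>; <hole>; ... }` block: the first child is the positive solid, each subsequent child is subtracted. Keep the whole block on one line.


difference() { cube([4890, 208, 2480]); translate([2633, 0, 0]) cube([832, 208, 2051]); }
translate([0, 5282, 0]) cube([4890, 208, 2480]);
translate([0, 208, 0]) cube([208, 5074, 2480]);
translate([4682, 208, 0]) cube([208, 5074, 2480]);


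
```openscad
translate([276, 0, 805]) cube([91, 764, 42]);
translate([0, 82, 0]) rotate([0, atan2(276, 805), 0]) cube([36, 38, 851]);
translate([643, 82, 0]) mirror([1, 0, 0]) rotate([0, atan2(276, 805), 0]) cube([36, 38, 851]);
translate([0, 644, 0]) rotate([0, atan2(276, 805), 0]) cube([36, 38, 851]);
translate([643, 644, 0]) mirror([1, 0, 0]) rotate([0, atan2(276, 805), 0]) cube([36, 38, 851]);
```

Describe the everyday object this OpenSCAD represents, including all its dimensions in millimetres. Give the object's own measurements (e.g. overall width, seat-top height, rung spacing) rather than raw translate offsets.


A sawhorse. A 91×764×42 mm beam (x, y, z) sits on two A-frame leg pairs. Each pair is two raked legs of 36×38 mm section (38 mm along y) splaying symmetrically in x. Each leg rises 805 mm vertically over 276 mm of horizontal reach and is 851 mm long along its own axis. Every leg's outer bottom edge rests on the floor and its outer top edge meets a bottom edge of the beam — the left legs (tilting toward +x) meet the beam's −x bottom edge, the right legs (their mirror images, tilting toward −x) meet its +x bottom edge — so the leg tops tuck under the beam, the beam's underside is 805 mm above the floor, and the feet are 643 mm apart outside-to-outside with the beam centred between them. The two leg pairs are set in 82 mm from either end of the beam.


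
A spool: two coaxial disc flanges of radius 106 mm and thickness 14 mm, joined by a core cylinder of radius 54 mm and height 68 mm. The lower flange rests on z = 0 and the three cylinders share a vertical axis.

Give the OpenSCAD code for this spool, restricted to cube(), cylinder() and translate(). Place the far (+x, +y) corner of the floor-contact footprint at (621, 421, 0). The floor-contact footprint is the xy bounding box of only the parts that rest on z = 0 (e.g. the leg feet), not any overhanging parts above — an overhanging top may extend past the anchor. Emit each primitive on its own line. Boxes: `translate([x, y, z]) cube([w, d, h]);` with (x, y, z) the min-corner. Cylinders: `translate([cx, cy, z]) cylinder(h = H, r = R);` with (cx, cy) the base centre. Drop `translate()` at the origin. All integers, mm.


translate([515, 315, 0]) cylinder(h = 14, r = 106);
translate([515, 315, 14]) cylinder(h = 68, r = 54);
translate([515, 315, 82]) cylinder(h = 14, r = 106);


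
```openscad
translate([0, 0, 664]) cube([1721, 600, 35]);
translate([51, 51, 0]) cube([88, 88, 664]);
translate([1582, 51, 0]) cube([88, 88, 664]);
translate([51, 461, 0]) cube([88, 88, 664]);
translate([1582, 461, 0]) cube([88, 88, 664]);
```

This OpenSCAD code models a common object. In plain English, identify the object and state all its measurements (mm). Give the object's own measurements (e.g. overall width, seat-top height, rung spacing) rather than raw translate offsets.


A table: top 1721 mm (x) × 600 mm (y), 35 mm thick, upper face at z = 699 mm, on four 88×88 mm square legs, each inset 51 mm from the nearest pair of top edges from z = 0 to the bottom of the top.


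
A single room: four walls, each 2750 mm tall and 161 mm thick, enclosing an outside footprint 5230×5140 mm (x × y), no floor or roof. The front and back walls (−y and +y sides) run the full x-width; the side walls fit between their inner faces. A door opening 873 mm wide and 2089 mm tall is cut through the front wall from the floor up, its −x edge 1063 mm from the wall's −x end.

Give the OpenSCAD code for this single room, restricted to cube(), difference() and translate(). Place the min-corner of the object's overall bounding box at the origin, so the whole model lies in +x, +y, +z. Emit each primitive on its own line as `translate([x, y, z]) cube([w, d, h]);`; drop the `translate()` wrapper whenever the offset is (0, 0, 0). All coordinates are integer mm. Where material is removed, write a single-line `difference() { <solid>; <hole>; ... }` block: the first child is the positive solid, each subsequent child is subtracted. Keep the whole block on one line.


difference() { cube([5230, 161, 2750]); translate([1063, 0, 0]) cube([873, 161, 2089]); }
translate([0, 4979, 0]) cube([5230, 161, 2750]);
translate([0, 161, 0]) cube([161, 4818, 2750]);
translate([5069, 161, 0]) cube([161, 4818, 2750]);


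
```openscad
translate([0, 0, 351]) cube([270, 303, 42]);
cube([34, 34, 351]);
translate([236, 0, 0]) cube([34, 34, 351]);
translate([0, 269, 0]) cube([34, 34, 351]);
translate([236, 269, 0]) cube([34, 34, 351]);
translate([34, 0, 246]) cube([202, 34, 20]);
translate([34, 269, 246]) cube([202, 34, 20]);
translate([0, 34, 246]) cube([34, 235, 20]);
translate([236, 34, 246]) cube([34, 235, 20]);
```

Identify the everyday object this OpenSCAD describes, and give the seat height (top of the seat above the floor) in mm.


A stool. The seat height is 393 mm.

A 270×303×42 slab at z = 351 on four corner posts — a stool. The seat top is 351 + 42 = 393 mm.


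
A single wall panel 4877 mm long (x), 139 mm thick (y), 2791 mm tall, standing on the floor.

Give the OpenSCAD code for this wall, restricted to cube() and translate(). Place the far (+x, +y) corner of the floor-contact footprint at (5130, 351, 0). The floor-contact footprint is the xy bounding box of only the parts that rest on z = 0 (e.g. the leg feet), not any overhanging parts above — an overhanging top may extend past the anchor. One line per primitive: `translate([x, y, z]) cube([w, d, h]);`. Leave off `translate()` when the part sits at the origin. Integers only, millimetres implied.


translate([253, 212, 0]) cube([4877, 139, 2791]);


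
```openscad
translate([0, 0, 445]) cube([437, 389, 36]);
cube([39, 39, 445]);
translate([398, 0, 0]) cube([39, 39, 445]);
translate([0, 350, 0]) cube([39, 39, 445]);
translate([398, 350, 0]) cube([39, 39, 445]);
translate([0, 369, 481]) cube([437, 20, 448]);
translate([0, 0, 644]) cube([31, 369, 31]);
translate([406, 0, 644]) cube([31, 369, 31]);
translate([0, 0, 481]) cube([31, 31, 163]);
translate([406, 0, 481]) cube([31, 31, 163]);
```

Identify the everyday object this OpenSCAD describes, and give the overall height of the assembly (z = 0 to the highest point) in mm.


A chair. The overall height is 929 mm.

A slab on four corner posts with a tall panel at the back — a chair. The seat slab sits at z = 445 with thickness 36, and the 448 mm backrest starts at the seat top, so the overall height is 445 + 36 + 448 = 929 mm.


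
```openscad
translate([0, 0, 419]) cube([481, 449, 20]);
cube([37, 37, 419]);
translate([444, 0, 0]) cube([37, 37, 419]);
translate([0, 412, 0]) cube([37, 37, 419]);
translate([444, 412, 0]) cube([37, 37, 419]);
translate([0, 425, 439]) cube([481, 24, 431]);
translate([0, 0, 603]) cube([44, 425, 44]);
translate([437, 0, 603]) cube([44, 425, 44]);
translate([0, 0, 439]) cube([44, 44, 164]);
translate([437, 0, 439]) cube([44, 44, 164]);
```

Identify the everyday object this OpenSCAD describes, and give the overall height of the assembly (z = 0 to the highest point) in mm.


A chair. The overall height is 870 mm.

A slab on four corner posts with a tall panel at the back — a chair. The seat slab sits at z = 419 with thickness 20, and the 431 mm backrest starts at the seat top, so the overall height is 419 + 20 + 431 = 870 mm.


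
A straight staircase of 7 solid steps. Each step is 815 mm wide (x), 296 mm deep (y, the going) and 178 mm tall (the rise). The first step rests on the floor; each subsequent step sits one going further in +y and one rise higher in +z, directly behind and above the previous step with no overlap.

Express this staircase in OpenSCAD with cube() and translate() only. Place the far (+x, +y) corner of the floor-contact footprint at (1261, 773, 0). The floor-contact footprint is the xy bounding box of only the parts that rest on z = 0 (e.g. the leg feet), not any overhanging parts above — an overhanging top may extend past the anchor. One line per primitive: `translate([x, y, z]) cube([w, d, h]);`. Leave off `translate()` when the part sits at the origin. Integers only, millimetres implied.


translate([446, 477, 0]) cube([815, 296, 178]);
translate([446, 773, 178]) cube([815, 296, 178]);
translate([446, 1069, 356]) cube([815, 296, 178]);
translate([446, 1365, 534]) cube([815, 296, 178]);
translate([446, 1661, 712]) cube([815, 296, 178]);
translate([446, 1957, 890]) cube([815, 296, 178]);
translate([446, 2253, 1068]) cube([815, 296, 178]);


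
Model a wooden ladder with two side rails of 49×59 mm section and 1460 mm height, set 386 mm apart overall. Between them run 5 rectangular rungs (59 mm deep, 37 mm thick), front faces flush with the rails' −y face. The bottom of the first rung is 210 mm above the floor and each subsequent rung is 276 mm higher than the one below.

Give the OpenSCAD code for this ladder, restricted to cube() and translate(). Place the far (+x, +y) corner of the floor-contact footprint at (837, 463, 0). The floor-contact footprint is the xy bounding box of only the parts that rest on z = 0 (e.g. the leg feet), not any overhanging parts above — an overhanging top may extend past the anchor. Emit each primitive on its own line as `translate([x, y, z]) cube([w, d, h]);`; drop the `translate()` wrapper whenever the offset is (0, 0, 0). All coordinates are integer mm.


translate([451, 404, 0]) cube([49, 59, 1460]);
translate([788, 404, 0]) cube([49, 59, 1460]);
translate([500, 404, 210]) cube([288, 59, 37]);
translate([500, 404, 486]) cube([288, 59, 37]);
translate([500, 404, 762]) cube([288, 59, 37]);
translate([500, 404, 1038]) cube([288, 59, 37]);
translate([500, 404, 1314]) cube([288, 59, 37]);


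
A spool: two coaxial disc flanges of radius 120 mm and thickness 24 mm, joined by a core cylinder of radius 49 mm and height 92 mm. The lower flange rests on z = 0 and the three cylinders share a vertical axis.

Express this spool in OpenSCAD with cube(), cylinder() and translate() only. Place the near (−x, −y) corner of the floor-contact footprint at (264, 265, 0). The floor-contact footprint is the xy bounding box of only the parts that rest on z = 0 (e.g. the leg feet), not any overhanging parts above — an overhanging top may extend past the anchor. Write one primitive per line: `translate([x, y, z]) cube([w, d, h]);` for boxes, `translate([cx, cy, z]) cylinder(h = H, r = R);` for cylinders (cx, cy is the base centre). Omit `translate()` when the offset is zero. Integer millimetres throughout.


translate([384, 385, 0]) cylinder(h = 24, r = 120);
translate([384, 385, 24]) cylinder(h = 92, r = 49);
translate([384, 385, 116]) cylinder(h = 24, r = 120);


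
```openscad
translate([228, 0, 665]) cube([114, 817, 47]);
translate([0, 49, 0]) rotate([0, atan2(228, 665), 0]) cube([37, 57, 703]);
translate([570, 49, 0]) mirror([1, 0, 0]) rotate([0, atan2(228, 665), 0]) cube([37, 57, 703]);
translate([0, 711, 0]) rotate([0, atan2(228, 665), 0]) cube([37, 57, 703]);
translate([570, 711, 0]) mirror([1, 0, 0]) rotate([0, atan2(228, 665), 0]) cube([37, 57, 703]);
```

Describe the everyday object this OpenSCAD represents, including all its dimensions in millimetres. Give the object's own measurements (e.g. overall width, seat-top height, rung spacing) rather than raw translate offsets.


A sawhorse. A 114×817×47 mm beam (x, y, z) sits on two A-frame leg pairs. Each pair is two raked legs of 37×57 mm section (57 mm along y) splaying symmetrically in x. Each leg rises 665 mm vertically over 228 mm of horizontal reach and is 703 mm long along its own axis. Every leg's outer bottom edge rests on the floor and its outer top edge meets a bottom edge of the beam — the left legs (tilting toward +x) meet the beam's −x bottom edge, the right legs (their mirror images, tilting toward −x) meet its +x bottom edge — so the leg tops tuck under the beam, the beam's underside is 665 mm above the floor, and the feet are 570 mm apart outside-to-outside with the beam centred between them. The two leg pairs are set in 49 mm from either end of the beam.


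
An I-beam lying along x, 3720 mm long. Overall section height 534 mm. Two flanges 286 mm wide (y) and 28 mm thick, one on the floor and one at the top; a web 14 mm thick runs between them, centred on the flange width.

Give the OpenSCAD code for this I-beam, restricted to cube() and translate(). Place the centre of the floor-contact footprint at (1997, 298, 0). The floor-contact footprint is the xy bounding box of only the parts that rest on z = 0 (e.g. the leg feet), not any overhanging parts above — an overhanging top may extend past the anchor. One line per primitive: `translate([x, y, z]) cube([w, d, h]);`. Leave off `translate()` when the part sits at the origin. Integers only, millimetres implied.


translate([137, 155, 0]) cube([3720, 286, 28]);
translate([137, 291, 28]) cube([3720, 14, 478]);
translate([137, 155, 506]) cube([3720, 286, 28]);


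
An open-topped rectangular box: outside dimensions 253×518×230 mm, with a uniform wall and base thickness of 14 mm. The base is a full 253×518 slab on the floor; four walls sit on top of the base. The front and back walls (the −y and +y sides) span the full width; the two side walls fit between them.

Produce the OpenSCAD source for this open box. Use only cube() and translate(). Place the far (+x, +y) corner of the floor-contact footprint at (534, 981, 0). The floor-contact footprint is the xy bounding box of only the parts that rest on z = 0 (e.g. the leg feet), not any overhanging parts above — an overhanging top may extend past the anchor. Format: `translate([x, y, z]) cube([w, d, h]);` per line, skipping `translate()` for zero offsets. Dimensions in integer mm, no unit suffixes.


translate([281, 463, 0]) cube([253, 518, 14]);
translate([281, 463, 14]) cube([253, 14, 216]);
translate([281, 967, 14]) cube([253, 14, 216]);
translate([281, 477, 14]) cube([14, 490, 216]);
translate([520, 477, 14]) cube([14, 490, 216]);


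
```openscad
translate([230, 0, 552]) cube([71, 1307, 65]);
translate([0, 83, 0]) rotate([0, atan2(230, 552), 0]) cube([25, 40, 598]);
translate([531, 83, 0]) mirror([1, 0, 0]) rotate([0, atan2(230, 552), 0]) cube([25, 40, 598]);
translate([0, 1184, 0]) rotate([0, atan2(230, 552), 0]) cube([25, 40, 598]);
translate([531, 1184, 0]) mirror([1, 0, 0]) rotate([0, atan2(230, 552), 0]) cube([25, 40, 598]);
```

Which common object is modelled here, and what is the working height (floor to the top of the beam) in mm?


A sawhorse. The overall height is 617 mm.

A beam across two mirrored pairs of raked legs — a sawhorse. The beam's underside is at z = 552 (matching the legs' vertical rise in atan2(230, 552)) and the beam is 65 mm tall, so its top is at 552 + 65 = 617 mm. The raked legs top out at the beam's underside, so that is the highest point.


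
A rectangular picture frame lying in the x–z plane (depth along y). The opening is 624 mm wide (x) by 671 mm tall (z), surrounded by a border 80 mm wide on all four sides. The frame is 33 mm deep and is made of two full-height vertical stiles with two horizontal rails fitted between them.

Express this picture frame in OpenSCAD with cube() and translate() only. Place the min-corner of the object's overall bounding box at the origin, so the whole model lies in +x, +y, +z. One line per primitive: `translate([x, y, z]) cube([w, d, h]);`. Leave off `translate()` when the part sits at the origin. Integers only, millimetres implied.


cube([80, 33, 831]);
translate([704, 0, 0]) cube([80, 33, 831]);
translate([80, 0, 0]) cube([624, 33, 80]);
translate([80, 0, 751]) cube([624, 33, 80]);


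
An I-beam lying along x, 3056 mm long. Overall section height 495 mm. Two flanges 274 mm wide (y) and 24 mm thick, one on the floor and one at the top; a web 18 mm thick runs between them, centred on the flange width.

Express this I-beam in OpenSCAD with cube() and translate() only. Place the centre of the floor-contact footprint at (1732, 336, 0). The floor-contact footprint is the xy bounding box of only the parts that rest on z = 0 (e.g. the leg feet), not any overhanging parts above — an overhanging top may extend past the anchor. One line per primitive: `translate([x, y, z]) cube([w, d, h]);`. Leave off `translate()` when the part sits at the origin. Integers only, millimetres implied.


translate([204, 199, 0]) cube([3056, 274, 24]);
translate([204, 327, 24]) cube([3056, 18, 447]);
translate([204, 199, 471]) cube([3056, 274, 24]);


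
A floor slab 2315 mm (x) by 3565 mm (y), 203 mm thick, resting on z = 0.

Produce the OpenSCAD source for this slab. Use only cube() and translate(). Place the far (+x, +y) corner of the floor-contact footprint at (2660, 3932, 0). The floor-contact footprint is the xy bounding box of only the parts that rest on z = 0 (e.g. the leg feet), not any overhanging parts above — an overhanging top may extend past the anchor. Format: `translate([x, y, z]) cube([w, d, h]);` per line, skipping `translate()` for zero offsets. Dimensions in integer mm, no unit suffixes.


translate([345, 367, 0]) cube([2315, 3565, 203]);


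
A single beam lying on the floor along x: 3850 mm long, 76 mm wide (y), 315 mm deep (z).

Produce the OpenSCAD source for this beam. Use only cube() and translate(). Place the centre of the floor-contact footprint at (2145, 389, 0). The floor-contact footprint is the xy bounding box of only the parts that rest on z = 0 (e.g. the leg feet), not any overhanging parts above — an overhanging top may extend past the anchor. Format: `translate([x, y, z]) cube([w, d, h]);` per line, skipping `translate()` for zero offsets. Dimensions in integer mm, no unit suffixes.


translate([220, 351, 0]) cube([3850, 76, 315]);


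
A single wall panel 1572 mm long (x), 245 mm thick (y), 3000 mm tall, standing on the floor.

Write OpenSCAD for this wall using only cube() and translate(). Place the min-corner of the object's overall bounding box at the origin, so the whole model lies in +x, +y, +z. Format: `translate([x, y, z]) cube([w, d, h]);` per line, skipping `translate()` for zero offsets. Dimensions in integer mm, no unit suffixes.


cube([1572, 245, 3000]);


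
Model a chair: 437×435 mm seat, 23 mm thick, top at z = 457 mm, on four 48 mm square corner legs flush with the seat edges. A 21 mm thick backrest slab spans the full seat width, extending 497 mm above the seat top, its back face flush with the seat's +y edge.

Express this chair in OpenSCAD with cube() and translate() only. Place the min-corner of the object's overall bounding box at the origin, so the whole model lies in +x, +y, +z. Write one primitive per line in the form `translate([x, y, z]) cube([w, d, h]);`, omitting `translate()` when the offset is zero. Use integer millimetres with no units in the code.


translate([0, 0, 434]) cube([437, 435, 23]);
cube([48, 48, 434]);
translate([389, 0, 0]) cube([48, 48, 434]);
translate([0, 387, 0]) cube([48, 48, 434]);
translate([389, 387, 0]) cube([48, 48, 434]);
translate([0, 414, 457]) cube([437, 21, 497]);


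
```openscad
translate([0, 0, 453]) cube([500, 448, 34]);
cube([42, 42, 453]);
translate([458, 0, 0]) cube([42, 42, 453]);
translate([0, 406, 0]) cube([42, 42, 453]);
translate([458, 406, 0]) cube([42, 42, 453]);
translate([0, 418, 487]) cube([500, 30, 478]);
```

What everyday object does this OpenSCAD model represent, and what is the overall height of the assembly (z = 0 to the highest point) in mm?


A chair. The overall height is 965 mm.

A slab on four corner posts with a tall panel at the back — a chair. The seat slab sits at z = 453 with thickness 34, and the 478 mm backrest starts at the seat top, so the overall height is 453 + 34 + 478 = 965 mm.


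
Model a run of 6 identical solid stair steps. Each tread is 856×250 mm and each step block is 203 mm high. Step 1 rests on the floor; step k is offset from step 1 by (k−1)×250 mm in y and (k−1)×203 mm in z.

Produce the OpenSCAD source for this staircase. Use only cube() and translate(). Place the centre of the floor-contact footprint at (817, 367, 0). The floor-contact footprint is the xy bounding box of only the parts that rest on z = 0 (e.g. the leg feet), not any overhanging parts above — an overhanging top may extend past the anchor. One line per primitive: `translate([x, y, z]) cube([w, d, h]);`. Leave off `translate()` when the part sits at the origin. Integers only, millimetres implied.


translate([389, 242, 0]) cube([856, 250, 203]);
translate([389, 492, 203]) cube([856, 250, 203]);
translate([389, 742, 406]) cube([856, 250, 203]);
translate([389, 992, 609]) cube([856, 250, 203]);
translate([389, 1242, 812]) cube([856, 250, 203]);
translate([389, 1492, 1015]) cube([856, 250, 203]);


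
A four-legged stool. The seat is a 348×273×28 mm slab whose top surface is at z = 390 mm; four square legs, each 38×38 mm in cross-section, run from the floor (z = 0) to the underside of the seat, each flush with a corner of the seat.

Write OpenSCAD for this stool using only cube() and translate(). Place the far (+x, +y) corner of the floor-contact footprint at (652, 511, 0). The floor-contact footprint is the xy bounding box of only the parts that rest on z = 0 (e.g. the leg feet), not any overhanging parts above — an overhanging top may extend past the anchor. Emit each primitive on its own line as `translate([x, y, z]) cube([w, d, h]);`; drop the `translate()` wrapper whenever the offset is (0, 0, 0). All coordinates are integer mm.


translate([304, 238, 362]) cube([348, 273, 28]);
translate([304, 238, 0]) cube([38, 38, 362]);
translate([614, 238, 0]) cube([38, 38, 362]);
translate([304, 473, 0]) cube([38, 38, 362]);
translate([614, 473, 0]) cube([38, 38, 362]);


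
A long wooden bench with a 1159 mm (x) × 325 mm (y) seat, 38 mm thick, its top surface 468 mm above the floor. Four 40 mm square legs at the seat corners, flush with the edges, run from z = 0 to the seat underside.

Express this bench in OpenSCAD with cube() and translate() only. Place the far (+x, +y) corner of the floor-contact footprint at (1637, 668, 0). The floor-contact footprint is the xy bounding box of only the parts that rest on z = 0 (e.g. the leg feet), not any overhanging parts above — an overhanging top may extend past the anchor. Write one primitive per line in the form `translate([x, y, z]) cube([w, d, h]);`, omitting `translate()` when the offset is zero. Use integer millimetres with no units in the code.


translate([478, 343, 430]) cube([1159, 325, 38]);
translate([478, 343, 0]) cube([40, 40, 430]);
translate([478, 628, 0]) cube([40, 40, 430]);
translate([1597, 343, 0]) cube([40, 40, 430]);
translate([1597, 628, 0]) cube([40, 40, 430]);


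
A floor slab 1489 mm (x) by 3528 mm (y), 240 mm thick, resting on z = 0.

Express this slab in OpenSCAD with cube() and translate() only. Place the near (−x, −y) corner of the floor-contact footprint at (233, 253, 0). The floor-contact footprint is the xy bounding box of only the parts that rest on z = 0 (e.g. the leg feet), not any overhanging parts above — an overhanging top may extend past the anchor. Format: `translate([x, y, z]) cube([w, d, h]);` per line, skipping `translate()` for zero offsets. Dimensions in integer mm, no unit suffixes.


translate([233, 253, 0]) cube([1489, 3528, 240]);


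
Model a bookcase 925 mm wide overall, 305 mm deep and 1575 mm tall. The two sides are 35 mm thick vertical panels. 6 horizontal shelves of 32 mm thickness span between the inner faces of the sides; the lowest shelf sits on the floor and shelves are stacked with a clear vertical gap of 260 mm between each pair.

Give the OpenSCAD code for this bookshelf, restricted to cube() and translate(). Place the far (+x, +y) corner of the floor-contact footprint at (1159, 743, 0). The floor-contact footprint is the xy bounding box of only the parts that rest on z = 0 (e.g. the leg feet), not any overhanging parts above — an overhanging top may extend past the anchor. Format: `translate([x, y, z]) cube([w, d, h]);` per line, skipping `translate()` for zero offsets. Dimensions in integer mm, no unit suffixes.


translate([234, 438, 0]) cube([35, 305, 1575]);
translate([1124, 438, 0]) cube([35, 305, 1575]);
translate([269, 438, 0]) cube([855, 305, 32]);
translate([269, 438, 292]) cube([855, 305, 32]);
translate([269, 438, 584]) cube([855, 305, 32]);
translate([269, 438, 876]) cube([855, 305, 32]);
translate([269, 438, 1168]) cube([855, 305, 32]);
translate([269, 438, 1460]) cube([855, 305, 32]);


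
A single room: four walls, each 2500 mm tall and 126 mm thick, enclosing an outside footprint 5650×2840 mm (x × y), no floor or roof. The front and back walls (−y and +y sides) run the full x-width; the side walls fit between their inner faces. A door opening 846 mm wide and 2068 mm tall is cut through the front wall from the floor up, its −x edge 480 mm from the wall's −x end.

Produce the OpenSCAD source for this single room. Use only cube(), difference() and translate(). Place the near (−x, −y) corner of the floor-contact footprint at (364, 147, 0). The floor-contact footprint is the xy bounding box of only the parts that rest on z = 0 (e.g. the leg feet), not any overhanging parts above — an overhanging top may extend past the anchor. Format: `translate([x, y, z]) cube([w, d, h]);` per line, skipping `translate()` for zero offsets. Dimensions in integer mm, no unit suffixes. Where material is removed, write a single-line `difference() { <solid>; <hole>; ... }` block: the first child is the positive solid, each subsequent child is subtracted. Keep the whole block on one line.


difference() { translate([364, 147, 0]) cube([5650, 126, 2500]); translate([844, 147, 0]) cube([846, 126, 2068]); }
translate([364, 2861, 0]) cube([5650, 126, 2500]);
translate([364, 273, 0]) cube([126, 2588, 2500]);
translate([5888, 273, 0]) cube([126, 2588, 2500]);


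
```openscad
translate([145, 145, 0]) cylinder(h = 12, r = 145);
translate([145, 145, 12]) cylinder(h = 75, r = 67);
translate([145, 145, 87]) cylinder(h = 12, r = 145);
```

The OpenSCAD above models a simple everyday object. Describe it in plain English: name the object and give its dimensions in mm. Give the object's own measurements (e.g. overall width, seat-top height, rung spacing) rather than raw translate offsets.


A spool: two coaxial disc flanges of radius 145 mm and thickness 12 mm, joined by a core cylinder of radius 67 mm and height 75 mm. The lower flange rests on z = 0 and the three cylinders share a vertical axis.


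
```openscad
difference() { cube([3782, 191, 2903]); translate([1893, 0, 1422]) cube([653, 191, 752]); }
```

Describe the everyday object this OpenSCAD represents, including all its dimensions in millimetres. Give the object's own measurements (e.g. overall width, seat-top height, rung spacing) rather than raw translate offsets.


A wall 3782 mm long (x), 191 mm thick (y), 2903 mm tall, with a rectangular window opening cut through it. The opening is 653 mm wide and 752 mm tall; its sill is at z = 1422 mm and its near (−x) edge is 1893 mm from the wall's −x end. The opening passes through the full wall thickness.


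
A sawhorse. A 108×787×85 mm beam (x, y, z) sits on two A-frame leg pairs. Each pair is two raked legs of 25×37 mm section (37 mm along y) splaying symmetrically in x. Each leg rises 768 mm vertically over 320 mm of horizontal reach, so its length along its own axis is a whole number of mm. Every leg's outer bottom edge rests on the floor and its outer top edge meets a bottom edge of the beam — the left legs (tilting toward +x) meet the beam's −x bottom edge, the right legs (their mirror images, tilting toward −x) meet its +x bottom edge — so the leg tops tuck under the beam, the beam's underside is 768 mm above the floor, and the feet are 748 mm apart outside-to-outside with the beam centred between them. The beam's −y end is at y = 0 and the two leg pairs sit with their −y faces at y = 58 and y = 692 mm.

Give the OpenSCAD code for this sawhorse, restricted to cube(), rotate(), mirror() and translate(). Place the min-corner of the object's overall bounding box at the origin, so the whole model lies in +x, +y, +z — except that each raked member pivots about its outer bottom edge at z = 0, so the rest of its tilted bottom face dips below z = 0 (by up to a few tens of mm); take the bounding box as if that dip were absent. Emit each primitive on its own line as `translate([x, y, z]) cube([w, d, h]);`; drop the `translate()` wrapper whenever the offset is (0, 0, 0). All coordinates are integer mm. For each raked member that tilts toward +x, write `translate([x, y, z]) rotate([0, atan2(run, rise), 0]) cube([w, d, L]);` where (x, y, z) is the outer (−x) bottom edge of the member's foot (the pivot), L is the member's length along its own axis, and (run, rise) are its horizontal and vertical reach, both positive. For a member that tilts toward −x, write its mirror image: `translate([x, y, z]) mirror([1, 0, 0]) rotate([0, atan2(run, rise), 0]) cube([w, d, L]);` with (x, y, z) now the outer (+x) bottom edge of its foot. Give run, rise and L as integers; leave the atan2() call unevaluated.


translate([320, 0, 768]) cube([108, 787, 85]);
translate([0, 58, 0]) rotate([0, atan2(320, 768), 0]) cube([25, 37, 832]);
translate([748, 58, 0]) mirror([1, 0, 0]) rotate([0, atan2(320, 768), 0]) cube([25, 37, 832]);
translate([0, 692, 0]) rotate([0, atan2(320, 768), 0]) cube([25, 37, 832]);
translate([748, 692, 0]) mirror([1, 0, 0]) rotate([0, atan2(320, 768), 0]) cube([25, 37, 832]);
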